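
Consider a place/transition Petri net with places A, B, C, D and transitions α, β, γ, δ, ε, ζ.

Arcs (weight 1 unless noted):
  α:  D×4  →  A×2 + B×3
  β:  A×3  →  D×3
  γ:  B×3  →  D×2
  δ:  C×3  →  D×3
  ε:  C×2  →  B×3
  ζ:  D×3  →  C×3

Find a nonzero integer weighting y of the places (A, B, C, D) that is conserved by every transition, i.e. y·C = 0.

Incidence matrix C (rows=places, cols=transitions):
        α    β    γ    δ    ε    ζ
    A   2   -3    0    0    0    0
    B   3    0   -3    0    3    0
    C   0    0    0   -3   -2    3
    D  -4    3    2    3    0   -3

Candidate y = [3, 2, 3, 3]; check y·C column-wise:
  col α: 3·2 + 2·3 + 3·0 + 3·-4 = 0
  col β: 3·-3 + 2·0 + 3·0 + 3·3 = 0
  col γ: 3·0 + 2·-3 + 3·0 + 3·2 = 0
  col δ: 3·0 + 2·0 + 3·-3 + 3·3 = 0
  col ε: 3·0 + 2·3 + 3·-2 + 3·0 = 0
  col ζ: 3·0 + 2·0 + 3·3 + 3·-3 = 0

y = (A:3, B:2, C:3, D:3)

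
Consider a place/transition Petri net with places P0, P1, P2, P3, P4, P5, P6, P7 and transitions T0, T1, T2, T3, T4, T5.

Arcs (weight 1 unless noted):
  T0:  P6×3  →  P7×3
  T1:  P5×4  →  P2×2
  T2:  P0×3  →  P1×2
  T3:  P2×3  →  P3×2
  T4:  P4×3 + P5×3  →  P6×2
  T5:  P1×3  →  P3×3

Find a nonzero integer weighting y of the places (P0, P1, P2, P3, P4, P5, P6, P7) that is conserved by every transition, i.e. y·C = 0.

Incidence matrix C (rows=places, cols=transitions):
       T0   T1   T2   T3   T4   T5
   P0   0    0   -3    0    0    0
   P1   0    0    2    0    0   -3
   P2   0    2    0   -3    0    0
   P3   0    0    0    2    0    3
   P4   0    0    0    0   -3    0
   P5   0   -4    0    0   -3    0
   P6  -3    0    0    0    2    0
   P7   3    0    0    0    0    0

Candidate y = [2, 3, 2, 3, -1, 1, 0, 0]; check y·C column-wise:
  col T0: 2·0 + 3·0 + 2·0 + 3·0 + -1·0 + 1·0 + 0·-3 + 0·3 = 0
  col T1: 2·0 + 3·0 + 2·2 + 3·0 + -1·0 + 1·-4 = 0
  col T2: 2·-3 + 3·2 + 2·0 + 3·0 + -1·0 + 1·0 = 0
  col T3: 2·0 + 3·0 + 2·-3 + 3·2 + -1·0 + 1·0 = 0
  col T4: 2·0 + 3·0 + 2·0 + 3·0 + -1·-3 + 1·-3 + 0·2 = 0
  col T5: 2·0 + 3·-3 + 2·0 + 3·3 + -1·0 + 1·0 = 0

y = (P0:2, P1:3, P2:2, P3:3, P4:-1, P5:1, P6:0, P7:0)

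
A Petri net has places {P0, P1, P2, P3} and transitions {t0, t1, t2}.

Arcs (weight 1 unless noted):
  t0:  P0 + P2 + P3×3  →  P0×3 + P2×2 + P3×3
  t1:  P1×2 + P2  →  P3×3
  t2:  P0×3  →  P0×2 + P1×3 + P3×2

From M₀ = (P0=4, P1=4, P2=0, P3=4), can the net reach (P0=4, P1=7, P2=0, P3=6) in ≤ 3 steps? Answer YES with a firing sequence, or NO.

NO — not reachable within 3 firings

depth 0: 1 marking
depth 1: 2 markings reached so far
depth 2: 3 markings reached so far
depth 3: 3 markings reached so far
(frontier empty at depth 3; search complete)
target is not among the 3 markings reachable within 3 steps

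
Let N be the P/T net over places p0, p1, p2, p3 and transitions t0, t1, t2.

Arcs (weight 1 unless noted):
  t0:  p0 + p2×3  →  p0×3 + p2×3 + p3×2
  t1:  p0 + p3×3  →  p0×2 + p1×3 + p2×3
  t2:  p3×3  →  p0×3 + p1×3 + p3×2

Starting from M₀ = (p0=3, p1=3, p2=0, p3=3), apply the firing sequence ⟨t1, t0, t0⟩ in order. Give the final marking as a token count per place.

step 1: fire t1:  (p0=3, p1=3, p2=0, p3=3) → (p0=4, p1=6, p2=3, p3=0)
step 2: fire t0:  (p0=4, p1=6, p2=3, p3=0) → (p0=6, p1=6, p2=3, p3=2)
step 3: fire t0:  (p0=6, p1=6, p2=3, p3=2) → (p0=8, p1=6, p2=3, p3=4)

(p0=8, p1=6, p2=3, p3=4)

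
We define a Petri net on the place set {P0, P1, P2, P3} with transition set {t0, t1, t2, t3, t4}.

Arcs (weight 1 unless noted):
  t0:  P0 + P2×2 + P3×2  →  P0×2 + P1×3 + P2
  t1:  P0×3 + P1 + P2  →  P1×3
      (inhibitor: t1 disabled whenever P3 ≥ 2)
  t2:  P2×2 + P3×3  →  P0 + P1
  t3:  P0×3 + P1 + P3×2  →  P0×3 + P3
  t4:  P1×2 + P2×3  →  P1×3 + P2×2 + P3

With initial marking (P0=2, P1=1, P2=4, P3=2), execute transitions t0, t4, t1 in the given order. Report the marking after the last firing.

(P0=0, P1=7, P2=1, P3=1)

step 1: fire t0:  (P0=2, P1=1, P2=4, P3=2) → (P0=3, P1=4, P2=3, P3=0)
step 2: fire t4:  (P0=3, P1=4, P2=3, P3=0) → (P0=3, P1=5, P2=2, P3=1)
step 3: fire t1:  (P0=3, P1=5, P2=2, P3=1) → (P0=0, P1=7, P2=1, P3=1)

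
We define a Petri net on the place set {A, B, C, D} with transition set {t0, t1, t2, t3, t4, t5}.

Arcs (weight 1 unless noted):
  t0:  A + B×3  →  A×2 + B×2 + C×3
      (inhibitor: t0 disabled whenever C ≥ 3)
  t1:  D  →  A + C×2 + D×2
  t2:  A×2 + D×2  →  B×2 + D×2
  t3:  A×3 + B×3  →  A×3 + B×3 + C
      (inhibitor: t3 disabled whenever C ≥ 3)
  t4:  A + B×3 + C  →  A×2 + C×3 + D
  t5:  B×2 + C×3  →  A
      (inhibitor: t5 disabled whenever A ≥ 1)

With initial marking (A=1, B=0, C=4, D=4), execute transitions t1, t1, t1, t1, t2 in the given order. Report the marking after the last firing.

step 1: fire t1:  (A=1, B=0, C=4, D=4) → (A=2, B=0, C=6, D=5)
step 2: fire t1:  (A=2, B=0, C=6, D=5) → (A=3, B=0, C=8, D=6)
step 3: fire t1:  (A=3, B=0, C=8, D=6) → (A=4, B=0, C=10, D=7)
step 4: fire t1:  (A=4, B=0, C=10, D=7) → (A=5, B=0, C=12, D=8)
step 5: fire t2:  (A=5, B=0, C=12, D=8) → (A=3, B=2, C=12, D=8)

(A=3, B=2, C=12, D=8)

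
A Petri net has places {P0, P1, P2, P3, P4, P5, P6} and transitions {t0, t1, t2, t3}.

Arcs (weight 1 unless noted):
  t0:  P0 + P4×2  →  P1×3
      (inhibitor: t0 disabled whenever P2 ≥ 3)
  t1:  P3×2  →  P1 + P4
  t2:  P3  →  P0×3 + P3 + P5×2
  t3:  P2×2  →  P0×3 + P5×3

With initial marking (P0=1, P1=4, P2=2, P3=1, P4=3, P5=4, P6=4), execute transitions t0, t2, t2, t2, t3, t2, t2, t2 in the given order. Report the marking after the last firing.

step 1: fire t0:  (P0=1, P1=4, P2=2, P3=1, P4=3, P5=4, P6=4) → (P0=0, P1=7, P2=2, P3=1, P4=1, P5=4, P6=4)
step 2: fire t2:  (P0=0, P1=7, P2=2, P3=1, P4=1, P5=4, P6=4) → (P0=3, P1=7, P2=2, P3=1, P4=1, P5=6, P6=4)
step 3: fire t2:  (P0=3, P1=7, P2=2, P3=1, P4=1, P5=6, P6=4) → (P0=6, P1=7, P2=2, P3=1, P4=1, P5=8, P6=4)
step 4: fire t2:  (P0=6, P1=7, P2=2, P3=1, P4=1, P5=8, P6=4) → (P0=9, P1=7, P2=2, P3=1, P4=1, P5=10, P6=4)
step 5: fire t3:  (P0=9, P1=7, P2=2, P3=1, P4=1, P5=10, P6=4) → (P0=12, P1=7, P2=0, P3=1, P4=1, P5=13, P6=4)
step 6: fire t2:  (P0=12, P1=7, P2=0, P3=1, P4=1, P5=13, P6=4) → (P0=15, P1=7, P2=0, P3=1, P4=1, P5=15, P6=4)
step 7: fire t2:  (P0=15, P1=7, P2=0, P3=1, P4=1, P5=15, P6=4) → (P0=18, P1=7, P2=0, P3=1, P4=1, P5=17, P6=4)
step 8: fire t2:  (P0=18, P1=7, P2=0, P3=1, P4=1, P5=17, P6=4) → (P0=21, P1=7, P2=0, P3=1, P4=1, P5=19, P6=4)

(P0=21, P1=7, P2=0, P3=1, P4=1, P5=19, P6=4)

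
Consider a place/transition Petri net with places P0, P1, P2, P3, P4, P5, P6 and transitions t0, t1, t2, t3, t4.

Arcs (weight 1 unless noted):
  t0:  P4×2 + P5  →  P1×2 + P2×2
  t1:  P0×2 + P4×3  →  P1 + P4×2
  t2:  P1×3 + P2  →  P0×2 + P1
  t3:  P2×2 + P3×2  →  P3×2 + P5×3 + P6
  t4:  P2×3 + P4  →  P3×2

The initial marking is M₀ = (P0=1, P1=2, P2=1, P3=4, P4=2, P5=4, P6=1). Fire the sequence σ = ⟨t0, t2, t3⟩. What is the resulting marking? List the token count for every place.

(P0=3, P1=2, P2=0, P3=4, P4=0, P5=6, P6=2)

step 1: fire t0:  (P0=1, P1=2, P2=1, P3=4, P4=2, P5=4, P6=1) → (P0=1, P1=4, P2=3, P3=4, P4=0, P5=3, P6=1)
step 2: fire t2:  (P0=1, P1=4, P2=3, P3=4, P4=0, P5=3, P6=1) → (P0=3, P1=2, P2=2, P3=4, P4=0, P5=3, P6=1)
step 3: fire t3:  (P0=3, P1=2, P2=2, P3=4, P4=0, P5=3, P6=1) → (P0=3, P1=2, P2=0, P3=4, P4=0, P5=6, P6=2)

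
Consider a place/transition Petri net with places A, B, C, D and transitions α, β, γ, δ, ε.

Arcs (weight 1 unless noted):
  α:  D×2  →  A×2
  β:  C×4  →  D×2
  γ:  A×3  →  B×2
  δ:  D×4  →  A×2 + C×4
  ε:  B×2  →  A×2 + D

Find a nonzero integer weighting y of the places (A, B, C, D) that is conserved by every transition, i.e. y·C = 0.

y = (A:2, B:3, C:1, D:2)

Incidence matrix C (rows=places, cols=transitions):
        α    β    γ    δ    ε
    A   2    0   -3    2    2
    B   0    0    2    0   -2
    C   0   -4    0    4    0
    D  -2    2    0   -4    1

Candidate y = [2, 3, 1, 2]; check y·C column-wise:
  col α: 2·2 + 3·0 + 1·0 + 2·-2 = 0
  col β: 2·0 + 3·0 + 1·-4 + 2·2 = 0
  col γ: 2·-3 + 3·2 + 1·0 + 2·0 = 0
  col δ: 2·2 + 3·0 + 1·4 + 2·-4 = 0
  col ε: 2·2 + 3·-2 + 1·0 + 2·1 = 0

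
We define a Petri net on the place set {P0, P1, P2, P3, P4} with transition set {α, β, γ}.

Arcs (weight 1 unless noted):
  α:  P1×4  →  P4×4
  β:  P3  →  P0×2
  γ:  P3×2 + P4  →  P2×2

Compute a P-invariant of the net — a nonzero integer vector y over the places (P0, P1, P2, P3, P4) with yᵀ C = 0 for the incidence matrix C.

Incidence matrix C (rows=places, cols=transitions):
        α    β    γ
   P0   0    2    0
   P1  -4    0    0
   P2   0    0    2
   P3   0   -1   -2
   P4   4    0   -1

Candidate y = [1, 0, 2, 2, 0]; check y·C column-wise:
  col α: 1·0 + 0·-4 + 2·0 + 2·0 + 0·4 = 0
  col β: 1·2 + 2·0 + 2·-1 = 0
  col γ: 1·0 + 2·2 + 2·-2 + 0·-1 = 0

y = (P0:1, P1:0, P2:2, P3:2, P4:0)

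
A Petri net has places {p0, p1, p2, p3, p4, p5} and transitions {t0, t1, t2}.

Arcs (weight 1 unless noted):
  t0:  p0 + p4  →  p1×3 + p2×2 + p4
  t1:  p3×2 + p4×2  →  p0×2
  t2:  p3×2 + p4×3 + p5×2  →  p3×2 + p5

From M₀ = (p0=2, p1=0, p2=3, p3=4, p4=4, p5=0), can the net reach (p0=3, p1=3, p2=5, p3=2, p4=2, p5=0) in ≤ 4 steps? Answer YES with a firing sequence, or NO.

step 1: fire t0:  (p0=2, p1=0, p2=3, p3=4, p4=4, p5=0) → (p0=1, p1=3, p2=5, p3=4, p4=4, p5=0)
step 2: fire t1:  (p0=1, p1=3, p2=5, p3=4, p4=4, p5=0) → (p0=3, p1=3, p2=5, p3=2, p4=2, p5=0)

YES — reachable via ⟨t0, t1⟩ (2 firings)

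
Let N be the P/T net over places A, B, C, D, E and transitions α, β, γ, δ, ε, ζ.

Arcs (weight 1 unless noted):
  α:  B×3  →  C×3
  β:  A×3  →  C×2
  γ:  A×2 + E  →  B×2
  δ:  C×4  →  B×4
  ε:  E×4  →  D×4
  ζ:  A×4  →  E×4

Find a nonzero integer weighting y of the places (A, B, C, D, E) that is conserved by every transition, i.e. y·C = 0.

Incidence matrix C (rows=places, cols=transitions):
        α    β    γ    δ    ε    ζ
    A   0   -3   -2    0    0   -4
    B  -3    0    2    4    0    0
    C   3    2    0   -4    0    0
    D   0    0    0    0    4    0
    E   0    0   -1    0   -4    4

Candidate y = [2, 3, 3, 2, 2]; check y·C column-wise:
  col α: 2·0 + 3·-3 + 3·3 + 2·0 + 2·0 = 0
  col β: 2·-3 + 3·0 + 3·2 + 2·0 + 2·0 = 0
  col γ: 2·-2 + 3·2 + 3·0 + 2·0 + 2·-1 = 0
  col δ: 2·0 + 3·4 + 3·-4 + 2·0 + 2·0 = 0
  col ε: 2·0 + 3·0 + 3·0 + 2·4 + 2·-4 = 0
  col ζ: 2·-4 + 3·0 + 3·0 + 2·0 + 2·4 = 0

y = (A:2, B:3, C:3, D:2, E:2)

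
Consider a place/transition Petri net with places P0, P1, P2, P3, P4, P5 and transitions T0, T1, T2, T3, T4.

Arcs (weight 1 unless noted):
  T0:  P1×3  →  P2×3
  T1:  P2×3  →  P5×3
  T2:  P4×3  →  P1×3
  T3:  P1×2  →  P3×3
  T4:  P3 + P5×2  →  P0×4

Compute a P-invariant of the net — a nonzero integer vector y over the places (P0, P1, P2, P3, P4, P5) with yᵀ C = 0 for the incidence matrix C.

Incidence matrix C (rows=places, cols=transitions):
       T0   T1   T2   T3   T4
   P0   0    0    0    0    4
   P1  -3    0    3   -2    0
   P2   3   -3    0    0    0
   P3   0    0    0    3   -1
   P4   0    0   -3    0    0
   P5   0    3    0    0   -2

Candidate y = [2, 3, 3, 2, 3, 3]; check y·C column-wise:
  col T0: 2·0 + 3·-3 + 3·3 + 2·0 + 3·0 + 3·0 = 0
  col T1: 2·0 + 3·0 + 3·-3 + 2·0 + 3·0 + 3·3 = 0
  col T2: 2·0 + 3·3 + 3·0 + 2·0 + 3·-3 + 3·0 = 0
  col T3: 2·0 + 3·-2 + 3·0 + 2·3 + 3·0 + 3·0 = 0
  col T4: 2·4 + 3·0 + 3·0 + 2·-1 + 3·0 + 3·-2 = 0

y = (P0:2, P1:3, P2:3, P3:2, P4:3, P5:3)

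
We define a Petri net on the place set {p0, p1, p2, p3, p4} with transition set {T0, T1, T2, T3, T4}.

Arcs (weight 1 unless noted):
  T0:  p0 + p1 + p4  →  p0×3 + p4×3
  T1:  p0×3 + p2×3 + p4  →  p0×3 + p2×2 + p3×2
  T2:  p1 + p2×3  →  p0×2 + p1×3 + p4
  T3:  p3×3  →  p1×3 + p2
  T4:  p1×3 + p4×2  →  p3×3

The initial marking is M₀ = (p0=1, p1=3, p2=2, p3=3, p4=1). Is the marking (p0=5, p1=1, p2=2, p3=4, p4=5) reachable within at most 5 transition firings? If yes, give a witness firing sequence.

depth 0: 1 marking
depth 1: 3 markings reached so far
depth 2: 6 markings reached so far
depth 3: 12 markings reached so far
depth 4: 20 markings reached so far
depth 5: 30 markings reached so far
target is not among the 30 markings reachable within 5 steps

NO — not reachable within 5 firings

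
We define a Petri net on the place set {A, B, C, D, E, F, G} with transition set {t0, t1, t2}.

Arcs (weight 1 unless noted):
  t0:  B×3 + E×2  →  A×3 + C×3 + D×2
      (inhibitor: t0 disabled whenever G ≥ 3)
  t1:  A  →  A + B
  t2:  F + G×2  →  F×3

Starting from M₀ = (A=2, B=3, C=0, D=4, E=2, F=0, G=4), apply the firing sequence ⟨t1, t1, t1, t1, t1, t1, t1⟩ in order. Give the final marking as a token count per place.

(A=2, B=10, C=0, D=4, E=2, F=0, G=4)

step 1: fire t1:  (A=2, B=3, C=0, D=4, E=2, F=0, G=4) → (A=2, B=4, C=0, D=4, E=2, F=0, G=4)
step 2: fire t1:  (A=2, B=4, C=0, D=4, E=2, F=0, G=4) → (A=2, B=5, C=0, D=4, E=2, F=0, G=4)
step 3: fire t1:  (A=2, B=5, C=0, D=4, E=2, F=0, G=4) → (A=2, B=6, C=0, D=4, E=2, F=0, G=4)
step 4: fire t1:  (A=2, B=6, C=0, D=4, E=2, F=0, G=4) → (A=2, B=7, C=0, D=4, E=2, F=0, G=4)
step 5: fire t1:  (A=2, B=7, C=0, D=4, E=2, F=0, G=4) → (A=2, B=8, C=0, D=4, E=2, F=0, G=4)
step 6: fire t1:  (A=2, B=8, C=0, D=4, E=2, F=0, G=4) → (A=2, B=9, C=0, D=4, E=2, F=0, G=4)
step 7: fire t1:  (A=2, B=9, C=0, D=4, E=2, F=0, G=4) → (A=2, B=10, C=0, D=4, E=2, F=0, G=4)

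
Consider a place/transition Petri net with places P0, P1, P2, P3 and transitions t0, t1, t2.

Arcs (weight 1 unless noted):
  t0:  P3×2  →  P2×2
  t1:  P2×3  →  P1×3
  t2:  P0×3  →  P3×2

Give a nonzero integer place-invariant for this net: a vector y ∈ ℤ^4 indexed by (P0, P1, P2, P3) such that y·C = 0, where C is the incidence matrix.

y = (P0:2, P1:3, P2:3, P3:3)

Incidence matrix C (rows=places, cols=transitions):
       t0   t1   t2
   P0   0    0   -3
   P1   0    3    0
   P2   2   -3    0
   P3  -2    0    2

Candidate y = [2, 3, 3, 3]; check y·C column-wise:
  col t0: 2·0 + 3·0 + 3·2 + 3·-2 = 0
  col t1: 2·0 + 3·3 + 3·-3 + 3·0 = 0
  col t2: 2·-3 + 3·0 + 3·0 + 3·2 = 0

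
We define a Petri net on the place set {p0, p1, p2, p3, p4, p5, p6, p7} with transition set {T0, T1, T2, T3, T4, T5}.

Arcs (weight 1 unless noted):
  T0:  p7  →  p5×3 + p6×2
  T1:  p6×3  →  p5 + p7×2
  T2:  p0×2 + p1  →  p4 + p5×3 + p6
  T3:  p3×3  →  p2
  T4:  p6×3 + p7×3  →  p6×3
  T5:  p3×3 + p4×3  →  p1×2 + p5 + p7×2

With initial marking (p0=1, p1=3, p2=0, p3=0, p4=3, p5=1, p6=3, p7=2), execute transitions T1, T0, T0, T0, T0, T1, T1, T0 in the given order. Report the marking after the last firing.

(p0=1, p1=3, p2=0, p3=0, p4=3, p5=19, p6=4, p7=3)

step 1: fire T1:  (p0=1, p1=3, p2=0, p3=0, p4=3, p5=1, p6=3, p7=2) → (p0=1, p1=3, p2=0, p3=0, p4=3, p5=2, p6=0, p7=4)
step 2: fire T0:  (p0=1, p1=3, p2=0, p3=0, p4=3, p5=2, p6=0, p7=4) → (p0=1, p1=3, p2=0, p3=0, p4=3, p5=5, p6=2, p7=3)
step 3: fire T0:  (p0=1, p1=3, p2=0, p3=0, p4=3, p5=5, p6=2, p7=3) → (p0=1, p1=3, p2=0, p3=0, p4=3, p5=8, p6=4, p7=2)
step 4: fire T0:  (p0=1, p1=3, p2=0, p3=0, p4=3, p5=8, p6=4, p7=2) → (p0=1, p1=3, p2=0, p3=0, p4=3, p5=11, p6=6, p7=1)
step 5: fire T0:  (p0=1, p1=3, p2=0, p3=0, p4=3, p5=11, p6=6, p7=1) → (p0=1, p1=3, p2=0, p3=0, p4=3, p5=14, p6=8, p7=0)
step 6: fire T1:  (p0=1, p1=3, p2=0, p3=0, p4=3, p5=14, p6=8, p7=0) → (p0=1, p1=3, p2=0, p3=0, p4=3, p5=15, p6=5, p7=2)
step 7: fire T1:  (p0=1, p1=3, p2=0, p3=0, p4=3, p5=15, p6=5, p7=2) → (p0=1, p1=3, p2=0, p3=0, p4=3, p5=16, p6=2, p7=4)
step 8: fire T0:  (p0=1, p1=3, p2=0, p3=0, p4=3, p5=16, p6=2, p7=4) → (p0=1, p1=3, p2=0, p3=0, p4=3, p5=19, p6=4, p7=3)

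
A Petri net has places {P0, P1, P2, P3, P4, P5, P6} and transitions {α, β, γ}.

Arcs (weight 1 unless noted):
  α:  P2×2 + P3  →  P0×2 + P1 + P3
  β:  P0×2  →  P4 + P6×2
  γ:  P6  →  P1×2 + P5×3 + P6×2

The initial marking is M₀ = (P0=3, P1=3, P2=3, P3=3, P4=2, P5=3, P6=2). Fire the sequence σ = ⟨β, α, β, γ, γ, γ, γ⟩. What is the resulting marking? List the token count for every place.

step 1: fire β:  (P0=3, P1=3, P2=3, P3=3, P4=2, P5=3, P6=2) → (P0=1, P1=3, P2=3, P3=3, P4=3, P5=3, P6=4)
step 2: fire α:  (P0=1, P1=3, P2=3, P3=3, P4=3, P5=3, P6=4) → (P0=3, P1=4, P2=1, P3=3, P4=3, P5=3, P6=4)
step 3: fire β:  (P0=3, P1=4, P2=1, P3=3, P4=3, P5=3, P6=4) → (P0=1, P1=4, P2=1, P3=3, P4=4, P5=3, P6=6)
step 4: fire γ:  (P0=1, P1=4, P2=1, P3=3, P4=4, P5=3, P6=6) → (P0=1, P1=6, P2=1, P3=3, P4=4, P5=6, P6=7)
step 5: fire γ:  (P0=1, P1=6, P2=1, P3=3, P4=4, P5=6, P6=7) → (P0=1, P1=8, P2=1, P3=3, P4=4, P5=9, P6=8)
step 6: fire γ:  (P0=1, P1=8, P2=1, P3=3, P4=4, P5=9, P6=8) → (P0=1, P1=10, P2=1, P3=3, P4=4, P5=12, P6=9)
step 7: fire γ:  (P0=1, P1=10, P2=1, P3=3, P4=4, P5=12, P6=9) → (P0=1, P1=12, P2=1, P3=3, P4=4, P5=15, P6=10)

(P0=1, P1=12, P2=1, P3=3, P4=4, P5=15, P6=10)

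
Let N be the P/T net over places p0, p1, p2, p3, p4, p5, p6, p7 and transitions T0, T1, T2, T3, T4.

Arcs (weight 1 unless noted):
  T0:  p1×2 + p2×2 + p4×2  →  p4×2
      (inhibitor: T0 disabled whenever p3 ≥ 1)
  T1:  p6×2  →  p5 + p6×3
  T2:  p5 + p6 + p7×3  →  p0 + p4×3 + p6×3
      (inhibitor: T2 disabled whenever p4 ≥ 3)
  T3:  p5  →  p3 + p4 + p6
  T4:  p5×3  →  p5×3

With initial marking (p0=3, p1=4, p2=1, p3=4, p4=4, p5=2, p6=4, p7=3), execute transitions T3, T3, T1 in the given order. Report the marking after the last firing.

step 1: fire T3:  (p0=3, p1=4, p2=1, p3=4, p4=4, p5=2, p6=4, p7=3) → (p0=3, p1=4, p2=1, p3=5, p4=5, p5=1, p6=5, p7=3)
step 2: fire T3:  (p0=3, p1=4, p2=1, p3=5, p4=5, p5=1, p6=5, p7=3) → (p0=3, p1=4, p2=1, p3=6, p4=6, p5=0, p6=6, p7=3)
step 3: fire T1:  (p0=3, p1=4, p2=1, p3=6, p4=6, p5=0, p6=6, p7=3) → (p0=3, p1=4, p2=1, p3=6, p4=6, p5=1, p6=7, p7=3)

(p0=3, p1=4, p2=1, p3=6, p4=6, p5=1, p6=7, p7=3)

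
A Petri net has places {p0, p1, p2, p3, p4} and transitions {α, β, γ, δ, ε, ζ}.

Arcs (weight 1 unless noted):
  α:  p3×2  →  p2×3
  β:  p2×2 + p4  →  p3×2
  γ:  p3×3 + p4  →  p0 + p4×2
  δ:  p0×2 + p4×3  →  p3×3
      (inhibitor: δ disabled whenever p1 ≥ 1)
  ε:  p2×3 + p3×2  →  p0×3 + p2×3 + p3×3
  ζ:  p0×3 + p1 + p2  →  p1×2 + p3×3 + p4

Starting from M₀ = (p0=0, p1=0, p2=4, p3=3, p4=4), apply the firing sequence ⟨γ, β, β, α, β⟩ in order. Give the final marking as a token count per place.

step 1: fire γ:  (p0=0, p1=0, p2=4, p3=3, p4=4) → (p0=1, p1=0, p2=4, p3=0, p4=5)
step 2: fire β:  (p0=1, p1=0, p2=4, p3=0, p4=5) → (p0=1, p1=0, p2=2, p3=2, p4=4)
step 3: fire β:  (p0=1, p1=0, p2=2, p3=2, p4=4) → (p0=1, p1=0, p2=0, p3=4, p4=3)
step 4: fire α:  (p0=1, p1=0, p2=0, p3=4, p4=3) → (p0=1, p1=0, p2=3, p3=2, p4=3)
step 5: fire β:  (p0=1, p1=0, p2=3, p3=2, p4=3) → (p0=1, p1=0, p2=1, p3=4, p4=2)

(p0=1, p1=0, p2=1, p3=4, p4=2)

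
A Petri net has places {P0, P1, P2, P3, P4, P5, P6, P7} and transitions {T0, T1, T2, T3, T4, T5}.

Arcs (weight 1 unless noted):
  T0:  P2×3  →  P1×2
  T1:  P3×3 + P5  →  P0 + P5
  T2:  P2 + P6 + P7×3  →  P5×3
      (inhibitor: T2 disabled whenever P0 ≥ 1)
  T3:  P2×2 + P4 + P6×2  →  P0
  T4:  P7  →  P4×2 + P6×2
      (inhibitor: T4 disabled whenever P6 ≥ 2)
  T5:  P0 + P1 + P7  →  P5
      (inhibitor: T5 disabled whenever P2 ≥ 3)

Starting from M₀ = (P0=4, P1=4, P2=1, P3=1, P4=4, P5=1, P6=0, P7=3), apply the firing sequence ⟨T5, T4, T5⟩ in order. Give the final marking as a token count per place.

step 1: fire T5:  (P0=4, P1=4, P2=1, P3=1, P4=4, P5=1, P6=0, P7=3) → (P0=3, P1=3, P2=1, P3=1, P4=4, P5=2, P6=0, P7=2)
step 2: fire T4:  (P0=3, P1=3, P2=1, P3=1, P4=4, P5=2, P6=0, P7=2) → (P0=3, P1=3, P2=1, P3=1, P4=6, P5=2, P6=2, P7=1)
step 3: fire T5:  (P0=3, P1=3, P2=1, P3=1, P4=6, P5=2, P6=2, P7=1) → (P0=2, P1=2, P2=1, P3=1, P4=6, P5=3, P6=2, P7=0)

(P0=2, P1=2, P2=1, P3=1, P4=6, P5=3, P6=2, P7=0)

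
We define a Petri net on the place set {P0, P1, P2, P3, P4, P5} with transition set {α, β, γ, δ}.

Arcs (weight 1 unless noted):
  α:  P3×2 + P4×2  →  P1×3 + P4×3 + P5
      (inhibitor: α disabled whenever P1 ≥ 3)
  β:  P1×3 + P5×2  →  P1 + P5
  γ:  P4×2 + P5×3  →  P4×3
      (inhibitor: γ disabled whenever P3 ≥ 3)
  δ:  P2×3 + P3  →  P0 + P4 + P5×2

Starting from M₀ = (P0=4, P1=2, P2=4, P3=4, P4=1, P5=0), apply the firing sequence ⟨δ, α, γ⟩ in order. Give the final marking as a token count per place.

step 1: fire δ:  (P0=4, P1=2, P2=4, P3=4, P4=1, P5=0) → (P0=5, P1=2, P2=1, P3=3, P4=2, P5=2)
step 2: fire α:  (P0=5, P1=2, P2=1, P3=3, P4=2, P5=2) → (P0=5, P1=5, P2=1, P3=1, P4=3, P5=3)
step 3: fire γ:  (P0=5, P1=5, P2=1, P3=1, P4=3, P5=3) → (P0=5, P1=5, P2=1, P3=1, P4=4, P5=0)

(P0=5, P1=5, P2=1, P3=1, P4=4, P5=0)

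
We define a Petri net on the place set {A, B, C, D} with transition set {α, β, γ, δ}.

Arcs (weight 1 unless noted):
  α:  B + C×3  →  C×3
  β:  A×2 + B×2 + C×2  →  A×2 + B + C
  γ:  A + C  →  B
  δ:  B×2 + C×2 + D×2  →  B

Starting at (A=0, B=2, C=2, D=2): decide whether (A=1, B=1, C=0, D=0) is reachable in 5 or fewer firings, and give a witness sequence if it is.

NO — not reachable within 5 firings

depth 0: 1 marking
depth 1: 2 markings reached so far
depth 2: 2 markings reached so far
(frontier empty at depth 2; search complete)
target is not among the 2 markings reachable within 5 steps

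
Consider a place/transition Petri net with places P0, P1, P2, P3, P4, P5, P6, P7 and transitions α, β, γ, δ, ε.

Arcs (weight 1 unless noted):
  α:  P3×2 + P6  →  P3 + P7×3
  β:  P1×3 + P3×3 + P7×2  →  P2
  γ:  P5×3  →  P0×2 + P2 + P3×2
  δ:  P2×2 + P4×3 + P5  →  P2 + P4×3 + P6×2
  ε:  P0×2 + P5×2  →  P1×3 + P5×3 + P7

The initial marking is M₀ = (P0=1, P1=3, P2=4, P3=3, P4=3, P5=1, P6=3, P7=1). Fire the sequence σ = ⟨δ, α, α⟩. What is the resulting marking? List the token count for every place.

(P0=1, P1=3, P2=3, P3=1, P4=3, P5=0, P6=3, P7=7)

step 1: fire δ:  (P0=1, P1=3, P2=4, P3=3, P4=3, P5=1, P6=3, P7=1) → (P0=1, P1=3, P2=3, P3=3, P4=3, P5=0, P6=5, P7=1)
step 2: fire α:  (P0=1, P1=3, P2=3, P3=3, P4=3, P5=0, P6=5, P7=1) → (P0=1, P1=3, P2=3, P3=2, P4=3, P5=0, P6=4, P7=4)
step 3: fire α:  (P0=1, P1=3, P2=3, P3=2, P4=3, P5=0, P6=4, P7=4) → (P0=1, P1=3, P2=3, P3=1, P4=3, P5=0, P6=3, P7=7)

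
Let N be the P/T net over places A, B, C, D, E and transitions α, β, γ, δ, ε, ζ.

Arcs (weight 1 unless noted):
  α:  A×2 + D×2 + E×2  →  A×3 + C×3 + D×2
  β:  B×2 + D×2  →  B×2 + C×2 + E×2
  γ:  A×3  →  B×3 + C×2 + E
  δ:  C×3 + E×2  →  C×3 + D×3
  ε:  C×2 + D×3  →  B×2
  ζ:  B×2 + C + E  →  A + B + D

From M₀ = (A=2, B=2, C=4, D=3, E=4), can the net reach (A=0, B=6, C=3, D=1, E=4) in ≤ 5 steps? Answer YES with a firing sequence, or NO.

YES — reachable via ⟨ε, ζ, γ⟩ (3 firings)

step 1: fire ε:  (A=2, B=2, C=4, D=3, E=4) → (A=2, B=4, C=2, D=0, E=4)
step 2: fire ζ:  (A=2, B=4, C=2, D=0, E=4) → (A=3, B=3, C=1, D=1, E=3)
step 3: fire γ:  (A=3, B=3, C=1, D=1, E=3) → (A=0, B=6, C=3, D=1, E=4)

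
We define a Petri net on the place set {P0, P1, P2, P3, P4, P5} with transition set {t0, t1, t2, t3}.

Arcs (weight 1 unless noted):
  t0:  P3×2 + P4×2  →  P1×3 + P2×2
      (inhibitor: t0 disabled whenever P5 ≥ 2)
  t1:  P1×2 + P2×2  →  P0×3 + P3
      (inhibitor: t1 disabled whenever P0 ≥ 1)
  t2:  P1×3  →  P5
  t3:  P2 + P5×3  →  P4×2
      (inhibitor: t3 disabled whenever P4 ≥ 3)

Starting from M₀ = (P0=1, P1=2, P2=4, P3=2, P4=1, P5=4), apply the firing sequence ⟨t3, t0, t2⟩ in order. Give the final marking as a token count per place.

step 1: fire t3:  (P0=1, P1=2, P2=4, P3=2, P4=1, P5=4) → (P0=1, P1=2, P2=3, P3=2, P4=3, P5=1)
step 2: fire t0:  (P0=1, P1=2, P2=3, P3=2, P4=3, P5=1) → (P0=1, P1=5, P2=5, P3=0, P4=1, P5=1)
step 3: fire t2:  (P0=1, P1=5, P2=5, P3=0, P4=1, P5=1) → (P0=1, P1=2, P2=5, P3=0, P4=1, P5=2)

(P0=1, P1=2, P2=5, P3=0, P4=1, P5=2)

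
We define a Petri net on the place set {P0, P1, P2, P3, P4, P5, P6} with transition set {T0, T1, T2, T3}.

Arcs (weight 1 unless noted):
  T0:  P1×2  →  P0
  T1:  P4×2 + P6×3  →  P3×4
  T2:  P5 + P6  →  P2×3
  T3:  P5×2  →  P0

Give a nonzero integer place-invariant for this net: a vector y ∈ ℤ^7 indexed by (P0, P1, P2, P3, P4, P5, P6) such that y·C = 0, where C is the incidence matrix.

y = (P0:0, P1:0, P2:0, P3:1, P4:2, P5:0, P6:0)

Incidence matrix C (rows=places, cols=transitions):
       T0   T1   T2   T3
   P0   1    0    0    1
   P1  -2    0    0    0
   P2   0    0    3    0
   P3   0    4    0    0
   P4   0   -2    0    0
   P5   0    0   -1   -2
   P6   0   -3   -1    0

Candidate y = [0, 0, 0, 1, 2, 0, 0]; check y·C column-wise:
  col T0: 0·1 + 0·-2 + 1·0 + 2·0 = 0
  col T1: 1·4 + 2·-2 + 0·-3 = 0
  col T2: 0·3 + 1·0 + 2·0 + 0·-1 + 0·-1 = 0
  col T3: 0·1 + 1·0 + 2·0 + 0·-2 = 0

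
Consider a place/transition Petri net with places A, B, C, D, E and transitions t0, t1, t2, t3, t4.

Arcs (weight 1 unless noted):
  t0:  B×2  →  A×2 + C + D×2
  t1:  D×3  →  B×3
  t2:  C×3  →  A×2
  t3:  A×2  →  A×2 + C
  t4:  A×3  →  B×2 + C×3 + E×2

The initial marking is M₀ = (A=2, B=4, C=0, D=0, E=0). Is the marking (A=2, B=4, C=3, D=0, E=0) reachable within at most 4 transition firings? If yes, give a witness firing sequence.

step 1: fire t3:  (A=2, B=4, C=0, D=0, E=0) → (A=2, B=4, C=1, D=0, E=0)
step 2: fire t3:  (A=2, B=4, C=1, D=0, E=0) → (A=2, B=4, C=2, D=0, E=0)
step 3: fire t3:  (A=2, B=4, C=2, D=0, E=0) → (A=2, B=4, C=3, D=0, E=0)

YES — reachable via ⟨t3, t3, t3⟩ (3 firings)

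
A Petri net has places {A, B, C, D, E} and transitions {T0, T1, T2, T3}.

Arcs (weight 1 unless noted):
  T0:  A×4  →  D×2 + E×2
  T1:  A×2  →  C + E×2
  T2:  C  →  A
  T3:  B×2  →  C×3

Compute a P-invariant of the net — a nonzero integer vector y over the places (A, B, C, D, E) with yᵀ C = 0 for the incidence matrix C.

Incidence matrix C (rows=places, cols=transitions):
       T0   T1   T2   T3
    A  -4   -2    1    0
    B   0    0    0   -2
    C   0    1   -1    3
    D   2    0    0    0
    E   2    2    0    0

Candidate y = [2, 3, 2, 3, 1]; check y·C column-wise:
  col T0: 2·-4 + 3·0 + 2·0 + 3·2 + 1·2 = 0
  col T1: 2·-2 + 3·0 + 2·1 + 3·0 + 1·2 = 0
  col T2: 2·1 + 3·0 + 2·-1 + 3·0 + 1·0 = 0
  col T3: 2·0 + 3·-2 + 2·3 + 3·0 + 1·0 = 0

y = (A:2, B:3, C:2, D:3, E:1)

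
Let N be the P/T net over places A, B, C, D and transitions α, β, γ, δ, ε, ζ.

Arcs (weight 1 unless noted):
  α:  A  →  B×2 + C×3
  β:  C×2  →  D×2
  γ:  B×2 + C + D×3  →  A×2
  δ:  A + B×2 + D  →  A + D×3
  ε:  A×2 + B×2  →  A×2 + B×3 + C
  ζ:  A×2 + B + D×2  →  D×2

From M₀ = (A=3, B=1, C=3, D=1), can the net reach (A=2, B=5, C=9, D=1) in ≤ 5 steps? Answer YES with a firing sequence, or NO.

depth 0: 1 marking
depth 1: 3 markings reached so far
depth 2: 8 markings reached so far
depth 3: 20 markings reached so far
depth 4: 47 markings reached so far
depth 5: 91 markings reached so far
target is not among the 91 markings reachable within 5 steps

NO — not reachable within 5 firings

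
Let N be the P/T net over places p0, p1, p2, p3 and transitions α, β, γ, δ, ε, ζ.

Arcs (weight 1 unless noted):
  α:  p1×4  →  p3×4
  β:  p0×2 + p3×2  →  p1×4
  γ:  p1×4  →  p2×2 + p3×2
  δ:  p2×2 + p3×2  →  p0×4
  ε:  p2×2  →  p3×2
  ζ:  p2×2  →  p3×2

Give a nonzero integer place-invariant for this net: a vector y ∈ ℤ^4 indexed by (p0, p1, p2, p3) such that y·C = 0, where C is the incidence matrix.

Incidence matrix C (rows=places, cols=transitions):
        α    β    γ    δ    ε    ζ
   p0   0   -2    0    4    0    0
   p1  -4    4   -4    0    0    0
   p2   0    0    2   -2   -2   -2
   p3   4   -2    2   -2    2    2

Candidate y = [1, 1, 1, 1]; check y·C column-wise:
  col α: 1·0 + 1·-4 + 1·0 + 1·4 = 0
  col β: 1·-2 + 1·4 + 1·0 + 1·-2 = 0
  col γ: 1·0 + 1·-4 + 1·2 + 1·2 = 0
  col δ: 1·4 + 1·0 + 1·-2 + 1·-2 = 0
  col ε: 1·0 + 1·0 + 1·-2 + 1·2 = 0
  col ζ: 1·0 + 1·0 + 1·-2 + 1·2 = 0

y = (p0:1, p1:1, p2:1, p3:1)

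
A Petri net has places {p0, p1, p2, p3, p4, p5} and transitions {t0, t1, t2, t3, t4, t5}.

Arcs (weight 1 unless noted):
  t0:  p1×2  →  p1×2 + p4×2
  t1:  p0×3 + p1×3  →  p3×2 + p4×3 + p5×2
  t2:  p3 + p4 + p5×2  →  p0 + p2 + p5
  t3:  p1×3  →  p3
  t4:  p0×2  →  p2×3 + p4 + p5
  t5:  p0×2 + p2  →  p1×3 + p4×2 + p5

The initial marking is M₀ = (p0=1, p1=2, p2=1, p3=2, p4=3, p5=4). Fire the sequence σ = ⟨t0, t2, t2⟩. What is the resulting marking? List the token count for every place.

(p0=3, p1=2, p2=3, p3=0, p4=3, p5=2)

step 1: fire t0:  (p0=1, p1=2, p2=1, p3=2, p4=3, p5=4) → (p0=1, p1=2, p2=1, p3=2, p4=5, p5=4)
step 2: fire t2:  (p0=1, p1=2, p2=1, p3=2, p4=5, p5=4) → (p0=2, p1=2, p2=2, p3=1, p4=4, p5=3)
step 3: fire t2:  (p0=2, p1=2, p2=2, p3=1, p4=4, p5=3) → (p0=3, p1=2, p2=3, p3=0, p4=3, p5=2)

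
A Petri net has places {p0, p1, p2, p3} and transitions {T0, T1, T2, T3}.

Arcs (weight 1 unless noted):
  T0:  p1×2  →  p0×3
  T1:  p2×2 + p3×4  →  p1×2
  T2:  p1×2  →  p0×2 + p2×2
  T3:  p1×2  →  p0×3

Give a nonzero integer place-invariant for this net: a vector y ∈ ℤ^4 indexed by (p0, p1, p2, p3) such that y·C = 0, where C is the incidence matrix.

Incidence matrix C (rows=places, cols=transitions):
       T0   T1   T2   T3
   p0   3    0    2    3
   p1  -2    2   -2   -2
   p2   0   -2    2    0
   p3   0   -4    0    0

Candidate y = [2, 3, 1, 1]; check y·C column-wise:
  col T0: 2·3 + 3·-2 + 1·0 + 1·0 = 0
  col T1: 2·0 + 3·2 + 1·-2 + 1·-4 = 0
  col T2: 2·2 + 3·-2 + 1·2 + 1·0 = 0
  col T3: 2·3 + 3·-2 + 1·0 + 1·0 = 0

y = (p0:2, p1:3, p2:1, p3:1)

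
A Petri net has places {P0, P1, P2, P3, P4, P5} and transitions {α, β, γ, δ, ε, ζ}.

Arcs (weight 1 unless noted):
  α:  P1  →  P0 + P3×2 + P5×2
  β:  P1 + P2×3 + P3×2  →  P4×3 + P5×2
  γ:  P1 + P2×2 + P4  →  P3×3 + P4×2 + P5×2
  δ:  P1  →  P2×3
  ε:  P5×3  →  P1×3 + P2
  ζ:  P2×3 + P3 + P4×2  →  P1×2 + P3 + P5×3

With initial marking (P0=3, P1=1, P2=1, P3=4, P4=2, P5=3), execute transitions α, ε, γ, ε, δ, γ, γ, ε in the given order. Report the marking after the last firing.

(P0=4, P1=5, P2=1, P3=15, P4=5, P5=2)

step 1: fire α:  (P0=3, P1=1, P2=1, P3=4, P4=2, P5=3) → (P0=4, P1=0, P2=1, P3=6, P4=2, P5=5)
step 2: fire ε:  (P0=4, P1=0, P2=1, P3=6, P4=2, P5=5) → (P0=4, P1=3, P2=2, P3=6, P4=2, P5=2)
step 3: fire γ:  (P0=4, P1=3, P2=2, P3=6, P4=2, P5=2) → (P0=4, P1=2, P2=0, P3=9, P4=3, P5=4)
step 4: fire ε:  (P0=4, P1=2, P2=0, P3=9, P4=3, P5=4) → (P0=4, P1=5, P2=1, P3=9, P4=3, P5=1)
step 5: fire δ:  (P0=4, P1=5, P2=1, P3=9, P4=3, P5=1) → (P0=4, P1=4, P2=4, P3=9, P4=3, P5=1)
step 6: fire γ:  (P0=4, P1=4, P2=4, P3=9, P4=3, P5=1) → (P0=4, P1=3, P2=2, P3=12, P4=4, P5=3)
step 7: fire γ:  (P0=4, P1=3, P2=2, P3=12, P4=4, P5=3) → (P0=4, P1=2, P2=0, P3=15, P4=5, P5=5)
step 8: fire ε:  (P0=4, P1=2, P2=0, P3=15, P4=5, P5=5) → (P0=4, P1=5, P2=1, P3=15, P4=5, P5=2)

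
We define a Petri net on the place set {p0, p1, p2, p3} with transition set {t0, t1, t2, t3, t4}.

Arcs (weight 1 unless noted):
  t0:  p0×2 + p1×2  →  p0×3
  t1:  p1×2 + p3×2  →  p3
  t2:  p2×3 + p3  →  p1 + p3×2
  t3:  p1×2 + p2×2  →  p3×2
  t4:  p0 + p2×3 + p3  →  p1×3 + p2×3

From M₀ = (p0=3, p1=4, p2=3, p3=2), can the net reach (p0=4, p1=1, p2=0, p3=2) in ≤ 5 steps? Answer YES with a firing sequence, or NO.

step 1: fire t0:  (p0=3, p1=4, p2=3, p3=2) → (p0=4, p1=2, p2=3, p3=2)
step 2: fire t1:  (p0=4, p1=2, p2=3, p3=2) → (p0=4, p1=0, p2=3, p3=1)
step 3: fire t2:  (p0=4, p1=0, p2=3, p3=1) → (p0=4, p1=1, p2=0, p3=2)

YES — reachable via ⟨t0, t1, t2⟩ (3 firings)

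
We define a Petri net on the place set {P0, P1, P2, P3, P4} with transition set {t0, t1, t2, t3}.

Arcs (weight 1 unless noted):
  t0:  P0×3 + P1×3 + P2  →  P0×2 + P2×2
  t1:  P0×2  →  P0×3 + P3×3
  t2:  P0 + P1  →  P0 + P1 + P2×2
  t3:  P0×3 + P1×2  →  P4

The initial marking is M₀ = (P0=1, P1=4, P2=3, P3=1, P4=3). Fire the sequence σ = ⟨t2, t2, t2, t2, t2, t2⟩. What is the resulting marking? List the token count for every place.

(P0=1, P1=4, P2=15, P3=1, P4=3)

step 1: fire t2:  (P0=1, P1=4, P2=3, P3=1, P4=3) → (P0=1, P1=4, P2=5, P3=1, P4=3)
step 2: fire t2:  (P0=1, P1=4, P2=5, P3=1, P4=3) → (P0=1, P1=4, P2=7, P3=1, P4=3)
step 3: fire t2:  (P0=1, P1=4, P2=7, P3=1, P4=3) → (P0=1, P1=4, P2=9, P3=1, P4=3)
step 4: fire t2:  (P0=1, P1=4, P2=9, P3=1, P4=3) → (P0=1, P1=4, P2=11, P3=1, P4=3)
step 5: fire t2:  (P0=1, P1=4, P2=11, P3=1, P4=3) → (P0=1, P1=4, P2=13, P3=1, P4=3)
step 6: fire t2:  (P0=1, P1=4, P2=13, P3=1, P4=3) → (P0=1, P1=4, P2=15, P3=1, P4=3)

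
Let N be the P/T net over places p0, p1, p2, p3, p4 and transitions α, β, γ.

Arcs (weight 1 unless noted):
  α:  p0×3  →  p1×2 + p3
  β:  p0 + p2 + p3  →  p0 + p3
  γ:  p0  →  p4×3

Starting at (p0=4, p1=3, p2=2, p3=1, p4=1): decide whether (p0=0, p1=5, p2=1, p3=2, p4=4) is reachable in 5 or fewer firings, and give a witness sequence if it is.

step 1: fire α:  (p0=4, p1=3, p2=2, p3=1, p4=1) → (p0=1, p1=5, p2=2, p3=2, p4=1)
step 2: fire β:  (p0=1, p1=5, p2=2, p3=2, p4=1) → (p0=1, p1=5, p2=1, p3=2, p4=1)
step 3: fire γ:  (p0=1, p1=5, p2=1, p3=2, p4=1) → (p0=0, p1=5, p2=1, p3=2, p4=4)

YES — reachable via ⟨α, β, γ⟩ (3 firings)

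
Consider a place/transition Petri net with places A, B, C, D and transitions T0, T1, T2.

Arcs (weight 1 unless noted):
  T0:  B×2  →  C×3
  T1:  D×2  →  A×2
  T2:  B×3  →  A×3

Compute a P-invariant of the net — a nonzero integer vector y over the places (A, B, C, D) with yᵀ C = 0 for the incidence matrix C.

Incidence matrix C (rows=places, cols=transitions):
       T0   T1   T2
    A   0    2    3
    B  -2    0   -3
    C   3    0    0
    D   0   -2    0

Candidate y = [3, 3, 2, 3]; check y·C column-wise:
  col T0: 3·0 + 3·-2 + 2·3 + 3·0 = 0
  col T1: 3·2 + 3·0 + 2·0 + 3·-2 = 0
  col T2: 3·3 + 3·-3 + 2·0 + 3·0 = 0

y = (A:3, B:3, C:2, D:3)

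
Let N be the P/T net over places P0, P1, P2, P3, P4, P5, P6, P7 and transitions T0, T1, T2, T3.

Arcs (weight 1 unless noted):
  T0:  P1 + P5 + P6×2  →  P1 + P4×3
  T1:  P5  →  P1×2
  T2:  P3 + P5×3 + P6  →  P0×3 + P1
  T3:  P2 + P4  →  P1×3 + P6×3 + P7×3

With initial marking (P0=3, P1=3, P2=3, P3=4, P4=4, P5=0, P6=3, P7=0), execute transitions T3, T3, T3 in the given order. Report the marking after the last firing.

step 1: fire T3:  (P0=3, P1=3, P2=3, P3=4, P4=4, P5=0, P6=3, P7=0) → (P0=3, P1=6, P2=2, P3=4, P4=3, P5=0, P6=6, P7=3)
step 2: fire T3:  (P0=3, P1=6, P2=2, P3=4, P4=3, P5=0, P6=6, P7=3) → (P0=3, P1=9, P2=1, P3=4, P4=2, P5=0, P6=9, P7=6)
step 3: fire T3:  (P0=3, P1=9, P2=1, P3=4, P4=2, P5=0, P6=9, P7=6) → (P0=3, P1=12, P2=0, P3=4, P4=1, P5=0, P6=12, P7=9)

(P0=3, P1=12, P2=0, P3=4, P4=1, P5=0, P6=12, P7=9)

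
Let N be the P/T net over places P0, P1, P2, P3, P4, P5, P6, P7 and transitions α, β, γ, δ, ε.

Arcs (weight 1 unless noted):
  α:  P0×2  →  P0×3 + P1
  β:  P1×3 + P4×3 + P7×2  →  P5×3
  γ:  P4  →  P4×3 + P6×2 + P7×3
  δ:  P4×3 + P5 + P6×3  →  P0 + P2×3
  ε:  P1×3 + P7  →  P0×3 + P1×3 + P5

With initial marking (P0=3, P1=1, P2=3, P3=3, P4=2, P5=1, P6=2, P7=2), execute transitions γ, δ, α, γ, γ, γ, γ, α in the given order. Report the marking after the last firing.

step 1: fire γ:  (P0=3, P1=1, P2=3, P3=3, P4=2, P5=1, P6=2, P7=2) → (P0=3, P1=1, P2=3, P3=3, P4=4, P5=1, P6=4, P7=5)
step 2: fire δ:  (P0=3, P1=1, P2=3, P3=3, P4=4, P5=1, P6=4, P7=5) → (P0=4, P1=1, P2=6, P3=3, P4=1, P5=0, P6=1, P7=5)
step 3: fire α:  (P0=4, P1=1, P2=6, P3=3, P4=1, P5=0, P6=1, P7=5) → (P0=5, P1=2, P2=6, P3=3, P4=1, P5=0, P6=1, P7=5)
step 4: fire γ:  (P0=5, P1=2, P2=6, P3=3, P4=1, P5=0, P6=1, P7=5) → (P0=5, P1=2, P2=6, P3=3, P4=3, P5=0, P6=3, P7=8)
step 5: fire γ:  (P0=5, P1=2, P2=6, P3=3, P4=3, P5=0, P6=3, P7=8) → (P0=5, P1=2, P2=6, P3=3, P4=5, P5=0, P6=5, P7=11)
step 6: fire γ:  (P0=5, P1=2, P2=6, P3=3, P4=5, P5=0, P6=5, P7=11) → (P0=5, P1=2, P2=6, P3=3, P4=7, P5=0, P6=7, P7=14)
step 7: fire γ:  (P0=5, P1=2, P2=6, P3=3, P4=7, P5=0, P6=7, P7=14) → (P0=5, P1=2, P2=6, P3=3, P4=9, P5=0, P6=9, P7=17)
step 8: fire α:  (P0=5, P1=2, P2=6, P3=3, P4=9, P5=0, P6=9, P7=17) → (P0=6, P1=3, P2=6, P3=3, P4=9, P5=0, P6=9, P7=17)

(P0=6, P1=3, P2=6, P3=3, P4=9, P5=0, P6=9, P7=17)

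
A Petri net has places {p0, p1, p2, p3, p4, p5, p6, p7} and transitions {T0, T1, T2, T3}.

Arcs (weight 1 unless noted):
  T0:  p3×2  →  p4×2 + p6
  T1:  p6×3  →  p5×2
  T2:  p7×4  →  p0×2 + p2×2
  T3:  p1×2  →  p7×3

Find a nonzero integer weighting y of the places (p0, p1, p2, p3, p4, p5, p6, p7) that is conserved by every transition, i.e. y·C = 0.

y = (p0:1, p1:0, p2:-1, p3:0, p4:0, p5:0, p6:0, p7:0)

Incidence matrix C (rows=places, cols=transitions):
       T0   T1   T2   T3
   p0   0    0    2    0
   p1   0    0    0   -2
   p2   0    0    2    0
   p3  -2    0    0    0
   p4   2    0    0    0
   p5   0    2    0    0
   p6   1   -3    0    0
   p7   0    0   -4    3

Candidate y = [1, 0, -1, 0, 0, 0, 0, 0]; check y·C column-wise:
  col T0: 1·0 + -1·0 + 0·-2 + 0·2 + 0·1 = 0
  col T1: 1·0 + -1·0 + 0·2 + 0·-3 = 0
  col T2: 1·2 + -1·2 + 0·-4 = 0
  col T3: 1·0 + 0·-2 + -1·0 + 0·3 = 0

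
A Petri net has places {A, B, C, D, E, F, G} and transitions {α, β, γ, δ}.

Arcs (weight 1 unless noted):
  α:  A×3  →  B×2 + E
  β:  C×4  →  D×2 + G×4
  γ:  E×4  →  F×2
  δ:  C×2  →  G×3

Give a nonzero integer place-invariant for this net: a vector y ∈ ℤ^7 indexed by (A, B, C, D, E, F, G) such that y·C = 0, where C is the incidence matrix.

Incidence matrix C (rows=places, cols=transitions):
        α    β    γ    δ
    A  -3    0    0    0
    B   2    0    0    0
    C   0   -4    0   -2
    D   0    2    0    0
    E   1    0   -4    0
    F   0    0    2    0
    G   0    4    0    3

Candidate y = [2, 3, 0, 0, 0, 0, 0]; check y·C column-wise:
  col α: 2·-3 + 3·2 + 0·1 = 0
  col β: 2·0 + 3·0 + 0·-4 + 0·2 + 0·4 = 0
  col γ: 2·0 + 3·0 + 0·-4 + 0·2 = 0
  col δ: 2·0 + 3·0 + 0·-2 + 0·3 = 0

y = (A:2, B:3, C:0, D:0, E:0, F:0, G:0)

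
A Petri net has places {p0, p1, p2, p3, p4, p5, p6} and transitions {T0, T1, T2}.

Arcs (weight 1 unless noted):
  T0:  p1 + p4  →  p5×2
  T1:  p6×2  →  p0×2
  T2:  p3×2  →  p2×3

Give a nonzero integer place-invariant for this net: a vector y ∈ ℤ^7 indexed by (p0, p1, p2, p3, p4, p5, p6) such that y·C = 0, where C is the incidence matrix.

Incidence matrix C (rows=places, cols=transitions):
       T0   T1   T2
   p0   0    2    0
   p1  -1    0    0
   p2   0    0    3
   p3   0    0   -2
   p4  -1    0    0
   p5   2    0    0
   p6   0   -2    0

Candidate y = [0, 0, 2, 3, 0, 0, 0]; check y·C column-wise:
  col T0: 0·-1 + 2·0 + 3·0 + 0·-1 + 0·2 = 0
  col T1: 0·2 + 2·0 + 3·0 + 0·-2 = 0
  col T2: 2·3 + 3·-2 = 0

y = (p0:0, p1:0, p2:2, p3:3, p4:0, p5:0, p6:0)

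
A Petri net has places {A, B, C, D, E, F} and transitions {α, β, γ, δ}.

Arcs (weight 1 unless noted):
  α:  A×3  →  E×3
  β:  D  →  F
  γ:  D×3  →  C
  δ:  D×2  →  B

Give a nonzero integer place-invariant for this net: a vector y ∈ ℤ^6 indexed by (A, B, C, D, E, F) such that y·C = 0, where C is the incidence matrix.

Incidence matrix C (rows=places, cols=transitions):
        α    β    γ    δ
    A  -3    0    0    0
    B   0    0    0    1
    C   0    0    1    0
    D   0   -1   -3   -2
    E   3    0    0    0
    F   0    1    0    0

Candidate y = [1, 0, 0, 0, 1, 0]; check y·C column-wise:
  col α: 1·-3 + 1·3 = 0
  col β: 1·0 + 0·-1 + 1·0 + 0·1 = 0
  col γ: 1·0 + 0·1 + 0·-3 + 1·0 = 0
  col δ: 1·0 + 0·1 + 0·-2 + 1·0 = 0

y = (A:1, B:0, C:0, D:0, E:1, F:0)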